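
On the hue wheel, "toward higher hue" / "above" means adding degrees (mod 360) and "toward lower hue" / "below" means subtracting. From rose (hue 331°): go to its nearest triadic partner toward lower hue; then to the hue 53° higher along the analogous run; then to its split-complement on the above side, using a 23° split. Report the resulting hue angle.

107°

−120° (triadic ↓): 331 − 120 = 211°
+53° (analog 53° ↑): 211 + 53 = 264°
+203° (split-comp 23° ↑): 264 + 203 = 467 → 467 − 360 = 107°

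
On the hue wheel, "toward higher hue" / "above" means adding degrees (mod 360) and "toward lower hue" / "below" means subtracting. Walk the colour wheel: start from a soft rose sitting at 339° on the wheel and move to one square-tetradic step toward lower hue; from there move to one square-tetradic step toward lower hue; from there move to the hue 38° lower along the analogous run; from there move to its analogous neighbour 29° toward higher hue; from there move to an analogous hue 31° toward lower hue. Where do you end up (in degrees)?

119°

339 − 90 = 249°   (square ↓)
249 − 90 = 159°   (square ↓)
159 − 38 = 121°   (analog 38° ↓)
121 + 29 = 150°   (analog 29° ↑)
150 − 31 = 119°   (analog 31° ↓)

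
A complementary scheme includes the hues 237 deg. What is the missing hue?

The complement sits 180° across the wheel.
The full set through 237° is {57°, 237°}.
Given {237°}, the missing hue is 57°.

57°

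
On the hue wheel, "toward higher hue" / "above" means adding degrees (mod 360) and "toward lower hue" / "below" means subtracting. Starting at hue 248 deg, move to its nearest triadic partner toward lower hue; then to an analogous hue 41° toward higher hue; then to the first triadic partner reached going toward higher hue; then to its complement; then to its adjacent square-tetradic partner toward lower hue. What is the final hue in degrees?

19°

248 − 120 = 128°   (triadic ↓)
128 + 41 = 169°   (analog 41° ↑)
169 + 120 = 289°   (triadic ↑)
289 + 180 = 469 → 469 − 360 = 109°   (complement)
109 − 90 = 19°   (square ↓)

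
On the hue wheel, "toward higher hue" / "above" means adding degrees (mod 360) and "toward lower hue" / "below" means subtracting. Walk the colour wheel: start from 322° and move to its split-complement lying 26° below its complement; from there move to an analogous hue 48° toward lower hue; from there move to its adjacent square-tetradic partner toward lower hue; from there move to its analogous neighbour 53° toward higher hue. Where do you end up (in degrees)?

322 + 154 = 476 → 476 − 360 = 116°   (split-comp 26° ↓)
116 − 48 = 68°   (analog 48° ↓)
68 − 90 = -22 → -22 + 360 = 338°   (square ↓)
338 + 53 = 391 → 391 − 360 = 31°   (analog 53° ↑)

31°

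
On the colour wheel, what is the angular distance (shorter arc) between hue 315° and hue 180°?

135°

|315 − 180| = 135.
135 ≤ 180, so the shorter arc is 135°.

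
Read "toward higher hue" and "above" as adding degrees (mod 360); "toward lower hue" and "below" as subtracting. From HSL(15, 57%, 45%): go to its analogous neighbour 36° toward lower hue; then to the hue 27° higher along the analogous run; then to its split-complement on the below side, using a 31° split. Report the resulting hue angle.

analog 36° ↓ −36°: 15 − 36 = -21 → -21 + 360 = 339°
analog 27° ↑ +27°: 339 + 27 = 366 → 366 − 360 = 6°
split-comp 31° ↓ +149°: 6 + 149 = 155°

155°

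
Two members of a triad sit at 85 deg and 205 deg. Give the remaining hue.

A triad spaces three hues 120° apart.
The full set is {85°, 205°, 325°}.

325°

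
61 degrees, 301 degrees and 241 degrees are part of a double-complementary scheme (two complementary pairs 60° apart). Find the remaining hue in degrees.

A rectangular tetradic uses two complementary pairs 60° apart: offsets 0°, 60°, 180°, 240°.
Among {61°, 241°, 301°}, 61° and 241° are a 180° pair.
The remaining hue 301° needs its own complement: 301 + 180 = 481 → 481 − 360 = 121°

121°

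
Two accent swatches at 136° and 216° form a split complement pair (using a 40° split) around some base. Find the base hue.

The accents sit 40° either side of the complement, so the complement is their short-arc midpoint on the wheel.
Short-arc midpoint of 136° and 216°: 176°.
Base is 180° from the complement: 176 − 180 = -4 → -4 + 360 = 356°

356°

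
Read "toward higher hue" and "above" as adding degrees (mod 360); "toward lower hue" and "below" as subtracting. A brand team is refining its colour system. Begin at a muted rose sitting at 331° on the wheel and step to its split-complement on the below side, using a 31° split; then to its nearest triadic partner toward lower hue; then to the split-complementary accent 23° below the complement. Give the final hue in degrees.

+149° (split-comp 31° ↓): 331 + 149 = 480 → 480 − 360 = 120°
−120° (triadic ↓): 120 − 120 = 0°
+157° (split-comp 23° ↓): 0 + 157 = 157°

157°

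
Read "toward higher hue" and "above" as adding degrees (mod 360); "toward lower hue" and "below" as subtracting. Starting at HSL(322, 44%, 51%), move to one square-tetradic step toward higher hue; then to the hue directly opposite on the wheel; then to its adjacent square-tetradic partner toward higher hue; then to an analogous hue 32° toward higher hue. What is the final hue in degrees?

354°

+90° (square ↑): 322 + 90 = 412 → 412 − 360 = 52°
+180° (complement): 52 + 180 = 232°
+90° (square ↑): 232 + 90 = 322°
+32° (analog 32° ↑): 322 + 32 = 354°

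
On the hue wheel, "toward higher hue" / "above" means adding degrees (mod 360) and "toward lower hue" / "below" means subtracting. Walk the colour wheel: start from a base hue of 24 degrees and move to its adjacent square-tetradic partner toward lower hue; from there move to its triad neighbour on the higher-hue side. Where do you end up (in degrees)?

square ↓ −90°: 24 − 90 = -66 → -66 + 360 = 294°
triadic ↑ +120°: 294 + 120 = 414 → 414 − 360 = 54°

54°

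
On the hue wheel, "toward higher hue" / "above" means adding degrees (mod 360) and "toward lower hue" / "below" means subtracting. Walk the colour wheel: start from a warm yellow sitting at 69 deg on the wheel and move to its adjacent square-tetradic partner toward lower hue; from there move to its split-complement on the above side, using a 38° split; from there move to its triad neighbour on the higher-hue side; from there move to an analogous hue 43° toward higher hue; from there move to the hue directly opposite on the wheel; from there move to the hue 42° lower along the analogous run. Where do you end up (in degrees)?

−90° (square ↓): 69 − 90 = -21 → -21 + 360 = 339°
+218° (split-comp 38° ↑): 339 + 218 = 557 → 557 − 360 = 197°
+120° (triadic ↑): 197 + 120 = 317°
+43° (analog 43° ↑): 317 + 43 = 360 → 360 − 360 = 0°
+180° (complement): 0 + 180 = 180°
−42° (analog 42° ↓): 180 − 42 = 138°

138°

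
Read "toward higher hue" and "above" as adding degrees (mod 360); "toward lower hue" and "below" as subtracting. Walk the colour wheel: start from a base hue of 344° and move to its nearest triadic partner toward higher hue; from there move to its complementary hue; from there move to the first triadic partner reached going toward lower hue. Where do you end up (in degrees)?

+120° (triadic ↑): 344 + 120 = 464 → 464 − 360 = 104°
+180° (complement): 104 + 180 = 284°
−120° (triadic ↓): 284 − 120 = 164°

164°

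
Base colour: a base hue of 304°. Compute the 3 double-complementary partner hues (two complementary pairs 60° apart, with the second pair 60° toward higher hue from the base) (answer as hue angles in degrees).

4°, 124°, and 184°

A rectangular tetradic uses two complementary pairs 60° apart: offsets 0°, 60°, 180°, 240°.
304 + 60 = 364 → 364 − 360 = 4°
304 + 180 = 484 → 484 − 360 = 124°
304 + 240 = 544 → 544 − 360 = 184°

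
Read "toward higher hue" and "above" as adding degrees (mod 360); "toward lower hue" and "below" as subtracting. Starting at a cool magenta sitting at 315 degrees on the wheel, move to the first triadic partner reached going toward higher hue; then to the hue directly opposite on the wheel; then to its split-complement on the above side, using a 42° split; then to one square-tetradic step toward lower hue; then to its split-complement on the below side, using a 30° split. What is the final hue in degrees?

triadic ↑ +120°: 315 + 120 = 435 → 435 − 360 = 75°
complement +180°: 75 + 180 = 255°
split-comp 42° ↑ +222°: 255 + 222 = 477 → 477 − 360 = 117°
square ↓ −90°: 117 − 90 = 27°
split-comp 30° ↓ +150°: 27 + 150 = 177°

177°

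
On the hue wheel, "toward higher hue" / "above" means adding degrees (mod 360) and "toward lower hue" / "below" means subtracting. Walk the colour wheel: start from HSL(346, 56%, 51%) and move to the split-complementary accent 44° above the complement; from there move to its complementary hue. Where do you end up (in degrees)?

+224° (split-comp 44° ↑): 346 + 224 = 570 → 570 − 360 = 210°
+180° (complement): 210 + 180 = 390 → 390 − 360 = 30°

30°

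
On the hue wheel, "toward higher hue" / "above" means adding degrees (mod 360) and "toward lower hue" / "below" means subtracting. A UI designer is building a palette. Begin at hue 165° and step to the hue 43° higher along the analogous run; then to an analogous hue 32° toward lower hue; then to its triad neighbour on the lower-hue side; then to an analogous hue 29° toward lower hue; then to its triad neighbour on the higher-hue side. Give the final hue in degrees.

+43° (analog 43° ↑): 165 + 43 = 208°
−32° (analog 32° ↓): 208 − 32 = 176°
−120° (triadic ↓): 176 − 120 = 56°
−29° (analog 29° ↓): 56 − 29 = 27°
+120° (triadic ↑): 27 + 120 = 147°

147°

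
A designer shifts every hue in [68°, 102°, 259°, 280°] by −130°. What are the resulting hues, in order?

298°, 332°, 129°, 150°

68 − 130 = -62 → -62 + 360 = 298°
102 − 130 = -28 → -28 + 360 = 332°
259 − 130 = 129°
280 − 130 = 150°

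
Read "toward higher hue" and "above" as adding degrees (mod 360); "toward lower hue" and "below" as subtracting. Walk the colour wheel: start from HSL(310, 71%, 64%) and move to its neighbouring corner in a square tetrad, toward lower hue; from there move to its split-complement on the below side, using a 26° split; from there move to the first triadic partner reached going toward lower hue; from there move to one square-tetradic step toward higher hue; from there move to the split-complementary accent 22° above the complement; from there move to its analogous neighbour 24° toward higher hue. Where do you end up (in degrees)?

210°

square ↓ −90°: 310 − 90 = 220°
split-comp 26° ↓ +154°: 220 + 154 = 374 → 374 − 360 = 14°
triadic ↓ −120°: 14 − 120 = -106 → -106 + 360 = 254°
square ↑ +90°: 254 + 90 = 344°
split-comp 22° ↑ +202°: 344 + 202 = 546 → 546 − 360 = 186°
analog 24° ↑ +24°: 186 + 24 = 210°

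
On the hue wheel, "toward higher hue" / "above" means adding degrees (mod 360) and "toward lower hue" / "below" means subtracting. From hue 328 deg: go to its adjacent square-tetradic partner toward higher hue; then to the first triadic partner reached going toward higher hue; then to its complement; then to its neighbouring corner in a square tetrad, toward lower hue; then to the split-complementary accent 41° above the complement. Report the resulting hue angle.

129°

328 + 90 = 418 → 418 − 360 = 58°   (square ↑)
58 + 120 = 178°   (triadic ↑)
178 + 180 = 358°   (complement)
358 − 90 = 268°   (square ↓)
268 + 221 = 489 → 489 − 360 = 129°   (split-comp 41° ↑)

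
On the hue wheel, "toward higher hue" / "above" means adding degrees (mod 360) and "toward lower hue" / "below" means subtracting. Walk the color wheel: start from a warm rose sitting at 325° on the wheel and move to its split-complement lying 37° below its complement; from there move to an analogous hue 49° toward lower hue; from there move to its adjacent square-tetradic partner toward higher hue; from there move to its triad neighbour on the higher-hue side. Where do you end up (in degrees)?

split-comp 37° ↓ +143°: 325 + 143 = 468 → 468 − 360 = 108°
analog 49° ↓ −49°: 108 − 49 = 59°
square ↑ +90°: 59 + 90 = 149°
triadic ↑ +120°: 149 + 120 = 269°

269°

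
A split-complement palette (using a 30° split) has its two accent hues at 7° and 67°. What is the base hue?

The accents sit 30° either side of the complement, so the complement is their short-arc midpoint on the wheel.
Short-arc midpoint of 7° and 67°: 37°.
Base is 180° from the complement: 37 − 180 = -143 → -143 + 360 = 217°

217°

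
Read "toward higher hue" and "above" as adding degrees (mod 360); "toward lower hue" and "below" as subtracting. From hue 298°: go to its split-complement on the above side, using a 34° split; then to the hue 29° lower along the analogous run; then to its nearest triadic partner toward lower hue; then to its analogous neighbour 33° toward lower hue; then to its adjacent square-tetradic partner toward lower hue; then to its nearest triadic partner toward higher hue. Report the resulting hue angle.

+214° (split-comp 34° ↑): 298 + 214 = 512 → 512 − 360 = 152°
−29° (analog 29° ↓): 152 − 29 = 123°
−120° (triadic ↓): 123 − 120 = 3°
−33° (analog 33° ↓): 3 − 33 = -30 → -30 + 360 = 330°
−90° (square ↓): 330 − 90 = 240°
+120° (triadic ↑): 240 + 120 = 360 → 360 − 360 = 0°

0°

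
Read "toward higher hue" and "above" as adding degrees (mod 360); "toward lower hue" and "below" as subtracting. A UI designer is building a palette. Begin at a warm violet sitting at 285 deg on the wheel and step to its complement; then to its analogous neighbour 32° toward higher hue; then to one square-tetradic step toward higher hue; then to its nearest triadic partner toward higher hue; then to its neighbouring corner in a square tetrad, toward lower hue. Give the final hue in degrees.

+180° (complement): 285 + 180 = 465 → 465 − 360 = 105°
+32° (analog 32° ↑): 105 + 32 = 137°
+90° (square ↑): 137 + 90 = 227°
+120° (triadic ↑): 227 + 120 = 347°
−90° (square ↓): 347 − 90 = 257°

257°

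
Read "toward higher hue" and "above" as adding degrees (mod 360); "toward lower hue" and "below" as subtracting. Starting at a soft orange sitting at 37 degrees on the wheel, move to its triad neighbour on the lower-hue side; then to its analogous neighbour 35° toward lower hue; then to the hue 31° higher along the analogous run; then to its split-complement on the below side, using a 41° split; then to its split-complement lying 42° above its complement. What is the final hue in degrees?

triadic ↓ −120°: 37 − 120 = -83 → -83 + 360 = 277°
analog 35° ↓ −35°: 277 − 35 = 242°
analog 31° ↑ +31°: 242 + 31 = 273°
split-comp 41° ↓ +139°: 273 + 139 = 412 → 412 − 360 = 52°
split-comp 42° ↑ +222°: 52 + 222 = 274°

274°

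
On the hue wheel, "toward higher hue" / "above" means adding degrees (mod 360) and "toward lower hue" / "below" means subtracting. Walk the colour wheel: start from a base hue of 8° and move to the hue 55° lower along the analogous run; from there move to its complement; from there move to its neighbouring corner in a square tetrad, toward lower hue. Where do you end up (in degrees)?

analog 55° ↓ −55°: 8 − 55 = -47 → -47 + 360 = 313°
complement +180°: 313 + 180 = 493 → 493 − 360 = 133°
square ↓ −90°: 133 − 90 = 43°

43°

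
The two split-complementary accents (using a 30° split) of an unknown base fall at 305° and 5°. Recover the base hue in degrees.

155°

The accents sit 30° either side of the complement, so the complement is their short-arc midpoint on the wheel.
Short-arc midpoint of 305° and 5°: 335°.
Base is 180° from the complement: 335 − 180 = 155°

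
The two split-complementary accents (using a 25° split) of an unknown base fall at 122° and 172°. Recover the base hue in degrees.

The accents sit 25° either side of the complement, so the complement is their short-arc midpoint on the wheel.
Short-arc midpoint of 122° and 172°: 147°.
Base is 180° from the complement: 147 − 180 = -33 → -33 + 360 = 327°

327°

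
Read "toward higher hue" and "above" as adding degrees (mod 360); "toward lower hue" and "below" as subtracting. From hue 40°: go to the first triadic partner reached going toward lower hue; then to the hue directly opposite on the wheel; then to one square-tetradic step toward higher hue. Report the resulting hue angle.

190°

triadic ↓ −120°: 40 − 120 = -80 → -80 + 360 = 280°
complement +180°: 280 + 180 = 460 → 460 − 360 = 100°
square ↑ +90°: 100 + 90 = 190°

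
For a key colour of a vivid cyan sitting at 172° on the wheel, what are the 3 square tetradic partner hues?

A square tetradic scheme places four hues every 90°.
172 + 90 = 262°
172 + 180 = 352°
172 + 270 = 442 → 442 − 360 = 82°

262°, 352° and 82°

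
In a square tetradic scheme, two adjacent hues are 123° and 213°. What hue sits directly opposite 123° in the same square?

A square tetradic scheme places four hues 90° apart; opposite corners are 180° apart.
123 + 180 = 303°

303°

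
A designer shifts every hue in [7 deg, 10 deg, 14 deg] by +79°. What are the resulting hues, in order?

86°, 89°, 93°

7 + 79 = 86°
10 + 79 = 89°
14 + 79 = 93°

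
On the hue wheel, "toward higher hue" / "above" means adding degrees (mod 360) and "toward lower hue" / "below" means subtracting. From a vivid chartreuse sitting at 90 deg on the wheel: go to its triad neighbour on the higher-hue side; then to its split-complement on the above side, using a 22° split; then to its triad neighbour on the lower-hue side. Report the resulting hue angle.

+120° (triadic ↑): 90 + 120 = 210°
+202° (split-comp 22° ↑): 210 + 202 = 412 → 412 − 360 = 52°
−120° (triadic ↓): 52 − 120 = -68 → -68 + 360 = 292°

292°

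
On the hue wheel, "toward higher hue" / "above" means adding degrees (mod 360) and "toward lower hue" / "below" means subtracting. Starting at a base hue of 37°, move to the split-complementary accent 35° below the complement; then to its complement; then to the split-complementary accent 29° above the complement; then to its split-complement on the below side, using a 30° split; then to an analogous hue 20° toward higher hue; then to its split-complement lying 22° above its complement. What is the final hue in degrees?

223°

+145° (split-comp 35° ↓): 37 + 145 = 182°
+180° (complement): 182 + 180 = 362 → 362 − 360 = 2°
+209° (split-comp 29° ↑): 2 + 209 = 211°
+150° (split-comp 30° ↓): 211 + 150 = 361 → 361 − 360 = 1°
+20° (analog 20° ↑): 1 + 20 = 21°
+202° (split-comp 22° ↑): 21 + 202 = 223°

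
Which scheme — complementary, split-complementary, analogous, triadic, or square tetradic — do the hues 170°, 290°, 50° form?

triadic

Sort the hues: 50°, 170°, 290°.
Successive gaps around the wheel: 120°, 120°, 120°.
Three hues equally spaced 120° apart form a triad.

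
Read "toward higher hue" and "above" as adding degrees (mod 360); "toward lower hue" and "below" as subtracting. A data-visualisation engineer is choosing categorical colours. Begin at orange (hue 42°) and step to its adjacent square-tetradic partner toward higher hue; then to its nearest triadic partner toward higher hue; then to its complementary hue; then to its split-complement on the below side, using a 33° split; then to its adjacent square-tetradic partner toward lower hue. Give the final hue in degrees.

129°

+90° (square ↑): 42 + 90 = 132°
+120° (triadic ↑): 132 + 120 = 252°
+180° (complement): 252 + 180 = 432 → 432 − 360 = 72°
+147° (split-comp 33° ↓): 72 + 147 = 219°
−90° (square ↓): 219 − 90 = 129°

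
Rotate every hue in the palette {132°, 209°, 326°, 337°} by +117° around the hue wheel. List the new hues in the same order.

132 + 117 = 249°
209 + 117 = 326°
326 + 117 = 443 → 443 − 360 = 83°
337 + 117 = 454 → 454 − 360 = 94°

249°, 326°, 83°, 94°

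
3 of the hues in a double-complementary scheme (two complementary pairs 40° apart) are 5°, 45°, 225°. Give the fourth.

185°

A rectangular tetradic uses two complementary pairs 40° apart: offsets 0°, 40°, 180°, 220°.
Among {5°, 45°, 225°}, 225° and 45° are a 180° pair.
The remaining hue 5° needs its own complement: 5 + 180 = 185°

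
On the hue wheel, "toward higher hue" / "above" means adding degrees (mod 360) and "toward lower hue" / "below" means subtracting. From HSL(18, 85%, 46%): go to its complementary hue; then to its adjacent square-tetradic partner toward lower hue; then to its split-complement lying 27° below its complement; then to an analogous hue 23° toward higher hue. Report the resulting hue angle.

284°

complement +180°: 18 + 180 = 198°
square ↓ −90°: 198 − 90 = 108°
split-comp 27° ↓ +153°: 108 + 153 = 261°
analog 23° ↑ +23°: 261 + 23 = 284°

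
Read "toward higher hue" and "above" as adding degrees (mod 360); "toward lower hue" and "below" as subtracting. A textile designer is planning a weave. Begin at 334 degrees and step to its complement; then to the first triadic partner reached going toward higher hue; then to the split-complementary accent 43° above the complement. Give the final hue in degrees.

137°

334 + 180 = 514 → 514 − 360 = 154°   (complement)
154 + 120 = 274°   (triadic ↑)
274 + 223 = 497 → 497 − 360 = 137°   (split-comp 43° ↑)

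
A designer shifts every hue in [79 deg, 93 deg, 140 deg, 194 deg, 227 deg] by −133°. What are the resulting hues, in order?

306°, 320°, 7°, 61°, 94°

79 − 133 = -54 → -54 + 360 = 306°
93 − 133 = -40 → -40 + 360 = 320°
140 − 133 = 7°
194 − 133 = 61°
227 − 133 = 94°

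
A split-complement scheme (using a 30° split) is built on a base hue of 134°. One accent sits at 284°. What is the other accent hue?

344°

Split-complementary hues sit 30° either side of the complement.
Complement of the base 134°: 134 + 180 = 314°
The given accent 284° is 30° one side of 314°; the other accent sits 30° the other side: 314 + 30 = 344°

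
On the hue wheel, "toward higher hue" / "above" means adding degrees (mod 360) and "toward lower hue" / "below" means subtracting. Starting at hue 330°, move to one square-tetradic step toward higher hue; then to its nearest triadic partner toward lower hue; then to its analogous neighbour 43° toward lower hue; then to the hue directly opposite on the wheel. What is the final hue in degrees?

77°

330 + 90 = 420 → 420 − 360 = 60°   (square ↑)
60 − 120 = -60 → -60 + 360 = 300°   (triadic ↓)
300 − 43 = 257°   (analog 43° ↓)
257 + 180 = 437 → 437 − 360 = 77°   (complement)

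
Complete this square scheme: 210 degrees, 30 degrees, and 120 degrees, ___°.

A square tetradic scheme places four hues every 90°.
The full set through 30° is {30°, 120°, 210°, 300°}.
Given {30°, 120°, 210°}, the missing hue is 300°.

300°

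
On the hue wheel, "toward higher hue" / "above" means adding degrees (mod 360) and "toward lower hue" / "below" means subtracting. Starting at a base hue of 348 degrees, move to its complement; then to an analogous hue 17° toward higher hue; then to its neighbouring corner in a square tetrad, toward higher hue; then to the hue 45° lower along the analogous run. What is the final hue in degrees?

complement +180°: 348 + 180 = 528 → 528 − 360 = 168°
analog 17° ↑ +17°: 168 + 17 = 185°
square ↑ +90°: 185 + 90 = 275°
analog 45° ↓ −45°: 275 − 45 = 230°

230°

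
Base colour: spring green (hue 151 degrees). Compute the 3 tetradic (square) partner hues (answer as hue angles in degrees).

241°, 331° and 61°

A square tetradic scheme places four hues every 90°.
151 + 90 = 241°
151 + 180 = 331°
151 + 270 = 421 → 421 − 360 = 61°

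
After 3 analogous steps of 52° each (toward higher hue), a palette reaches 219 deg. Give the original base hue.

63°

3 steps of 52° (toward higher hue) give a net shift of +156°.
Start = end − shift: 219 − 156 = 63°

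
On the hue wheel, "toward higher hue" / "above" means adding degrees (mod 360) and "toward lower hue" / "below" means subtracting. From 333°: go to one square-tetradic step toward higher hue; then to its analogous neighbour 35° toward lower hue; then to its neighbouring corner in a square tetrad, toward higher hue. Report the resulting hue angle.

118°

+90° (square ↑): 333 + 90 = 423 → 423 − 360 = 63°
−35° (analog 35° ↓): 63 − 35 = 28°
+90° (square ↑): 28 + 90 = 118°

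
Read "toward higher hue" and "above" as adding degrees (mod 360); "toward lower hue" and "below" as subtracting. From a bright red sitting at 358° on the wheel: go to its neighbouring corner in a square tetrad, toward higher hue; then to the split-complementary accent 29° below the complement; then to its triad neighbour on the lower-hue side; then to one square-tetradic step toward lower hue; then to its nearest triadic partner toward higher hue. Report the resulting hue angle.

square ↑ +90°: 358 + 90 = 448 → 448 − 360 = 88°
split-comp 29° ↓ +151°: 88 + 151 = 239°
triadic ↓ −120°: 239 − 120 = 119°
square ↓ −90°: 119 − 90 = 29°
triadic ↑ +120°: 29 + 120 = 149°

149°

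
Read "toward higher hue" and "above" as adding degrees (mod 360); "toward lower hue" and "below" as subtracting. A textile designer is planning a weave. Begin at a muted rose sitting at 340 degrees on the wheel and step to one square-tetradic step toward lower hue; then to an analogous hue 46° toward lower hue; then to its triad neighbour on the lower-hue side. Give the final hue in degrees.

84°

square ↓ −90°: 340 − 90 = 250°
analog 46° ↓ −46°: 250 − 46 = 204°
triadic ↓ −120°: 204 − 120 = 84°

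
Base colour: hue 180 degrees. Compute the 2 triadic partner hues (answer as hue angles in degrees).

180 + 120 = 300°
180 + 240 = 420 → 420 − 360 = 60°

300° and 60°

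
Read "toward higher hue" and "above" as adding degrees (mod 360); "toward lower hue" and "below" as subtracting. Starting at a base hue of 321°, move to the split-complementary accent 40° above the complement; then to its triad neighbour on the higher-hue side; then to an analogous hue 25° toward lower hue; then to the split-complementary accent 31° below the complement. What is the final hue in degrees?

split-comp 40° ↑ +220°: 321 + 220 = 541 → 541 − 360 = 181°
triadic ↑ +120°: 181 + 120 = 301°
analog 25° ↓ −25°: 301 − 25 = 276°
split-comp 31° ↓ +149°: 276 + 149 = 425 → 425 − 360 = 65°

65°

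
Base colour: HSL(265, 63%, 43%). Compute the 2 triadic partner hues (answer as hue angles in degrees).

25° and 145°

265 + 120 = 385 → 385 − 360 = 25°
265 + 240 = 505 → 505 − 360 = 145°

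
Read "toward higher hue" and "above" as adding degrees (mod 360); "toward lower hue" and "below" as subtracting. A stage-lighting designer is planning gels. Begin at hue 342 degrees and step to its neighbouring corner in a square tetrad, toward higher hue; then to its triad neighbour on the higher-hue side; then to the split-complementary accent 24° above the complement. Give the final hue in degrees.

36°

342 + 90 = 432 → 432 − 360 = 72°   (square ↑)
72 + 120 = 192°   (triadic ↑)
192 + 204 = 396 → 396 − 360 = 36°   (split-comp 24° ↑)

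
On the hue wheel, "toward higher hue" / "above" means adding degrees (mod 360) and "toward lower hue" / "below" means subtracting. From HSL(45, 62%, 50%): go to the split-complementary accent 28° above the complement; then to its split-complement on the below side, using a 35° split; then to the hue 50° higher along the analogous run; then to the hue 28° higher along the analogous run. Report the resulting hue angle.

116°

+208° (split-comp 28° ↑): 45 + 208 = 253°
+145° (split-comp 35° ↓): 253 + 145 = 398 → 398 − 360 = 38°
+50° (analog 50° ↑): 38 + 50 = 88°
+28° (analog 28° ↑): 88 + 28 = 116°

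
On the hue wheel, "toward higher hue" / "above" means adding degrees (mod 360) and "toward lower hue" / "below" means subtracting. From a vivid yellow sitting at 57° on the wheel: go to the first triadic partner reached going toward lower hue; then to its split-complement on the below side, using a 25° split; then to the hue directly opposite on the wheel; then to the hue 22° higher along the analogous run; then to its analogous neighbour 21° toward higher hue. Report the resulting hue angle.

−120° (triadic ↓): 57 − 120 = -63 → -63 + 360 = 297°
+155° (split-comp 25° ↓): 297 + 155 = 452 → 452 − 360 = 92°
+180° (complement): 92 + 180 = 272°
+22° (analog 22° ↑): 272 + 22 = 294°
+21° (analog 21° ↑): 294 + 21 = 315°

315°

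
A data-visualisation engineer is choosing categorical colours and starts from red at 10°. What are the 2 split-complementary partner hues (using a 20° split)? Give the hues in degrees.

170° and 210°

Split-complementary hues sit 20° either side of the complement.
Complement of 10°: 10 + 180 = 190°
190 − 20 = 170°
190 + 20 = 210°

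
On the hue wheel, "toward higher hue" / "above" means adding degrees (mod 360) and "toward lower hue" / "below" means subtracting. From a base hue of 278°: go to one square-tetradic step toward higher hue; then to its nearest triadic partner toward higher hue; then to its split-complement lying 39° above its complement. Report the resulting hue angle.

347°

square ↑ +90°: 278 + 90 = 368 → 368 − 360 = 8°
triadic ↑ +120°: 8 + 120 = 128°
split-comp 39° ↑ +219°: 128 + 219 = 347°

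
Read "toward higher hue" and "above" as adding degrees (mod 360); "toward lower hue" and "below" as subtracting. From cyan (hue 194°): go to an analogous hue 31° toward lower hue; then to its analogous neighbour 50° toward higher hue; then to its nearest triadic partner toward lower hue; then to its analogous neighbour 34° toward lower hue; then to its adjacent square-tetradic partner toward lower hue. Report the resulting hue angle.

−31° (analog 31° ↓): 194 − 31 = 163°
+50° (analog 50° ↑): 163 + 50 = 213°
−120° (triadic ↓): 213 − 120 = 93°
−34° (analog 34° ↓): 93 − 34 = 59°
−90° (square ↓): 59 − 90 = -31 → -31 + 360 = 329°

329°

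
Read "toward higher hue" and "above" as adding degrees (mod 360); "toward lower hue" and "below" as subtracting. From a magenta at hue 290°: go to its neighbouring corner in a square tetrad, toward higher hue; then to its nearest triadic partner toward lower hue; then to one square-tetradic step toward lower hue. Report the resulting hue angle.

+90° (square ↑): 290 + 90 = 380 → 380 − 360 = 20°
−120° (triadic ↓): 20 − 120 = -100 → -100 + 360 = 260°
−90° (square ↓): 260 − 90 = 170°

170°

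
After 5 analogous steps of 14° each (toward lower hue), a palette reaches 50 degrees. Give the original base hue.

5 steps of 14° (toward lower hue) give a net shift of −70°.
Start = end − shift: 50 + 70 = 120°

120°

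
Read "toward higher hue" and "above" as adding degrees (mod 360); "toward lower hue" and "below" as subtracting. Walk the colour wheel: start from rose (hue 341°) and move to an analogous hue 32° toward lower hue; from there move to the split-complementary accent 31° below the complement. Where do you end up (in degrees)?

analog 32° ↓ −32°: 341 − 32 = 309°
split-comp 31° ↓ +149°: 309 + 149 = 458 → 458 − 360 = 98°

98°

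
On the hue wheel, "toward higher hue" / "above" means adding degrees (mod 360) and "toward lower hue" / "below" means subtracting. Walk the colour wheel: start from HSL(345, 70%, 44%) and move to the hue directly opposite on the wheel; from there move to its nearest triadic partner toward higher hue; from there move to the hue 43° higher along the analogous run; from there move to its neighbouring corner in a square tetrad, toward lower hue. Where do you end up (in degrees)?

238°

345 + 180 = 525 → 525 − 360 = 165°   (complement)
165 + 120 = 285°   (triadic ↑)
285 + 43 = 328°   (analog 43° ↑)
328 − 90 = 238°   (square ↓)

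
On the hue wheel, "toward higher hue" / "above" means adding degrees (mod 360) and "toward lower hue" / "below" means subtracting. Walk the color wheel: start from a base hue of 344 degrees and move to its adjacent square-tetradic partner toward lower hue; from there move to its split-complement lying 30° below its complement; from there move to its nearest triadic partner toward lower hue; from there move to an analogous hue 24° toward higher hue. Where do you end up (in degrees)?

308°

square ↓ −90°: 344 − 90 = 254°
split-comp 30° ↓ +150°: 254 + 150 = 404 → 404 − 360 = 44°
triadic ↓ −120°: 44 − 120 = -76 → -76 + 360 = 284°
analog 24° ↑ +24°: 284 + 24 = 308°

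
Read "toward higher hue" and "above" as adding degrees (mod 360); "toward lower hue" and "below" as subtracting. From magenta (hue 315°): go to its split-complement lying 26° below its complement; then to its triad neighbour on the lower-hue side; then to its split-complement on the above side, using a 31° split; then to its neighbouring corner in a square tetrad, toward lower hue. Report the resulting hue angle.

110°

+154° (split-comp 26° ↓): 315 + 154 = 469 → 469 − 360 = 109°
−120° (triadic ↓): 109 − 120 = -11 → -11 + 360 = 349°
+211° (split-comp 31° ↑): 349 + 211 = 560 → 560 − 360 = 200°
−90° (square ↓): 200 − 90 = 110°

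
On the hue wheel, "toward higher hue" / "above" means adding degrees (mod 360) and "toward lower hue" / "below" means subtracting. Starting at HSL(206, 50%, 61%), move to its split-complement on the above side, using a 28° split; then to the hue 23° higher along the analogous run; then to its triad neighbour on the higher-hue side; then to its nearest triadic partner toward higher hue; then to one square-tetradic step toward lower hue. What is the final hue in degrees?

+208° (split-comp 28° ↑): 206 + 208 = 414 → 414 − 360 = 54°
+23° (analog 23° ↑): 54 + 23 = 77°
+120° (triadic ↑): 77 + 120 = 197°
+120° (triadic ↑): 197 + 120 = 317°
−90° (square ↓): 317 − 90 = 227°

227°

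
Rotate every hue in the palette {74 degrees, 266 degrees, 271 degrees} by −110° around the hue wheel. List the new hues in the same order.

74 − 110 = -36 → -36 + 360 = 324°
266 − 110 = 156°
271 − 110 = 161°

324°, 156°, 161°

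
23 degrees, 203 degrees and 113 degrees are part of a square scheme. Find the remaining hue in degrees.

A square tetradic scheme places four hues every 90°.
The full set through 23° is {23°, 113°, 203°, 293°}.
Given {23°, 113°, 203°}, the missing hue is 293°.

293°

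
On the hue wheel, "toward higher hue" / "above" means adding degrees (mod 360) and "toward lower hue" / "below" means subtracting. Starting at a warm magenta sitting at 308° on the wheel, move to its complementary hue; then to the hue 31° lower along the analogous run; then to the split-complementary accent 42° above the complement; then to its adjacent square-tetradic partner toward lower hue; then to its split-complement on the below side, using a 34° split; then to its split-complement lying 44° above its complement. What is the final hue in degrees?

239°

complement +180°: 308 + 180 = 488 → 488 − 360 = 128°
analog 31° ↓ −31°: 128 − 31 = 97°
split-comp 42° ↑ +222°: 97 + 222 = 319°
square ↓ −90°: 319 − 90 = 229°
split-comp 34° ↓ +146°: 229 + 146 = 375 → 375 − 360 = 15°
split-comp 44° ↑ +224°: 15 + 224 = 239°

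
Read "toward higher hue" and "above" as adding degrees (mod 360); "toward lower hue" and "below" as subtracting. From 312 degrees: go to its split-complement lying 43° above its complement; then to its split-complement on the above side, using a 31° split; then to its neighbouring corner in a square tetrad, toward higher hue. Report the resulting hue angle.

116°

+223° (split-comp 43° ↑): 312 + 223 = 535 → 535 − 360 = 175°
+211° (split-comp 31° ↑): 175 + 211 = 386 → 386 − 360 = 26°
+90° (square ↑): 26 + 90 = 116°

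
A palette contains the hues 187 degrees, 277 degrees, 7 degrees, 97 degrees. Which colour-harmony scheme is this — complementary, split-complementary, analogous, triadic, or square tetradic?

Sort the hues: 7°, 97°, 187°, 277°.
Successive gaps around the wheel: 90°, 90°, 90°, 90°.
Four hues every 90° form a square tetradic scheme.

square tetradic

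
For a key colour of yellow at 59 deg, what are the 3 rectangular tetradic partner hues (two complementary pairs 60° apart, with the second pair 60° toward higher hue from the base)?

119°, 239°, 299°

A rectangular tetradic uses two complementary pairs 60° apart: offsets 0°, 60°, 180°, 240°.
59 + 60 = 119°
59 + 180 = 239°
59 + 240 = 299°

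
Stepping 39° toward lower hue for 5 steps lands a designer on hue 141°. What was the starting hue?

5 steps of 39° (toward lower hue) give a net shift of −195°.
Start = end − shift: 141 + 195 = 336°

336°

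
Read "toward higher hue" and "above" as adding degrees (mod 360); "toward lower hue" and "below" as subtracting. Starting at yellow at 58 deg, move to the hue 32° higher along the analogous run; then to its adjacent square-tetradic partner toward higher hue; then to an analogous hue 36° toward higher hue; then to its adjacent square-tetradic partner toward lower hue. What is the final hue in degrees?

58 + 32 = 90°   (analog 32° ↑)
90 + 90 = 180°   (square ↑)
180 + 36 = 216°   (analog 36° ↑)
216 − 90 = 126°   (square ↓)

126°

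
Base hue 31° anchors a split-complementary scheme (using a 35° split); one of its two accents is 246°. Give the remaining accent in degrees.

176°

Split-complementary hues sit 35° either side of the complement.
Complement of the base 31°: 31 + 180 = 211°
The given accent 246° is 35° one side of 211°; the other accent sits 35° the other side: 211 − 35 = 176°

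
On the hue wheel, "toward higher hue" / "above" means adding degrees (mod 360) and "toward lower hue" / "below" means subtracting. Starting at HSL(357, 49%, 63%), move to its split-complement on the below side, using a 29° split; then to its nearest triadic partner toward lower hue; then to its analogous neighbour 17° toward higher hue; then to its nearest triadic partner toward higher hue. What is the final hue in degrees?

split-comp 29° ↓ +151°: 357 + 151 = 508 → 508 − 360 = 148°
triadic ↓ −120°: 148 − 120 = 28°
analog 17° ↑ +17°: 28 + 17 = 45°
triadic ↑ +120°: 45 + 120 = 165°

165°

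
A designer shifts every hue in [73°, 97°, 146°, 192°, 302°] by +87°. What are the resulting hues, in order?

160°, 184°, 233°, 279°, 29°

73 + 87 = 160°
97 + 87 = 184°
146 + 87 = 233°
192 + 87 = 279°
302 + 87 = 389 → 389 − 360 = 29°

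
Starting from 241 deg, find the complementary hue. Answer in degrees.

The complement sits 180° across the wheel.
241 + 180 = 421 → 421 − 360 = 61°

61°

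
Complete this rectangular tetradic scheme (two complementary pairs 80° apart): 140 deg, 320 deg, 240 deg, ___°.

A rectangular tetradic uses two complementary pairs 80° apart: offsets 0°, 80°, 180°, 260°.
Among {140°, 240°, 320°}, 320° and 140° are a 180° pair.
The remaining hue 240° needs its own complement: 240 + 180 = 420 → 420 − 360 = 60°

60°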